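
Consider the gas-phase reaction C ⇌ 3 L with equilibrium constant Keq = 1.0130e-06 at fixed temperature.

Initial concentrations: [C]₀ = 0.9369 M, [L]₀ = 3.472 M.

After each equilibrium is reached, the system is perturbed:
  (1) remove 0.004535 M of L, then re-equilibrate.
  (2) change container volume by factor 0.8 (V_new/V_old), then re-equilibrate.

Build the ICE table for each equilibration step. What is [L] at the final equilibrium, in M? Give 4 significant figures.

Q₀ = 44.67 vs Keq = 1.0130e-06 ⇒ Q>K, reverse
Step 1:
                   C          L
  Initial     0.9369      3.472
  Change       1.153     -3.459
  Equil         2.09    0.01284
  solve Keq expr → x = -1.153; check Q = 1.0130e-06
Then remove 0.004535 M of L.
Step 2:
                   C          L
  Initial       2.09   0.008306
  Change   -0.001511   0.004532
  Equil        2.088    0.01284
  solve Keq expr → x = 0.001511; check Q = 1.0130e-06
Then change container volume by factor 0.8 (V_new/V_old).
Step 3:
                   C          L
  Initial      2.611    0.01605
  Change  7.3893e-04  -0.002217
  Equil        2.611    0.01383
  solve Keq expr → x = -7.3893e-04; check Q = 1.0130e-06

[L]_eq = 0.01383 M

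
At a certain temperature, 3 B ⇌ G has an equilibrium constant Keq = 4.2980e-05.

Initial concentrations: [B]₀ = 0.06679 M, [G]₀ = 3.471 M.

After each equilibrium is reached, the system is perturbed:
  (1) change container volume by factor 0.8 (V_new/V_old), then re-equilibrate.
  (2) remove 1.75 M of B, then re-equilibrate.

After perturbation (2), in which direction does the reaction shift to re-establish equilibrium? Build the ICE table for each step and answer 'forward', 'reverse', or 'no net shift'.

Direction: reverse

Q₀ = 1.1650e+04 vs Keq = 4.2980e-05 ⇒ Q>K, reverse
Step 1:
                  B         G
  init      0.06679     3.471
  Δ           10.27    -3.424
  eq          10.34   0.04748
  solve Keq expr → x = -3.424; check Q = 4.2980e-05
Then change container volume by factor 0.8 (V_new/V_old).
Step 2:
                  B         G
  init        12.92   0.05935
  Δ        -0.09411   0.03137
  eq          12.83   0.09072
  solve Keq expr → x = 0.03137; check Q = 4.2980e-05
Then remove 1.75 M of B.
Step 3:
                  B         G
  init        11.08   0.09072
  Δ         0.09246  -0.03082
  eq          11.17    0.0599
  solve Keq expr → x = -0.03082; check Q = 4.2980e-05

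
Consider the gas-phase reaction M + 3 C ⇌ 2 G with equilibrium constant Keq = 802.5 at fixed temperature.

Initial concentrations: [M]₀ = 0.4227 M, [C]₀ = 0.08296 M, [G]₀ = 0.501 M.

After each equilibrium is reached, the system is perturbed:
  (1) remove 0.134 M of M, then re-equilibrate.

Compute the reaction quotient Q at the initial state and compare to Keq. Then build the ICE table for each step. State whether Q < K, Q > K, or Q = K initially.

Q₀ = 1040; Q > K (proceeds reverse)

Q₀ = 1040 vs Keq = 802.5 ⇒ Q>K, reverse
Step 1:
                  M         C         G
  Initial    0.4227   0.08296     0.501
  Change   0.002261  0.006783 -0.004522
  Equil       0.425   0.08974    0.4965
  solve Keq expr → x = -0.002261; check Q = 802.5
Then remove 0.134 M of M.
Step 2:
                  M         C         G
  Initial     0.291   0.08974    0.4965
  Change   0.003564   0.01069 -0.007129
  Equil      0.2945    0.1004    0.4893
  solve Keq expr → x = -0.003564; check Q = 802.5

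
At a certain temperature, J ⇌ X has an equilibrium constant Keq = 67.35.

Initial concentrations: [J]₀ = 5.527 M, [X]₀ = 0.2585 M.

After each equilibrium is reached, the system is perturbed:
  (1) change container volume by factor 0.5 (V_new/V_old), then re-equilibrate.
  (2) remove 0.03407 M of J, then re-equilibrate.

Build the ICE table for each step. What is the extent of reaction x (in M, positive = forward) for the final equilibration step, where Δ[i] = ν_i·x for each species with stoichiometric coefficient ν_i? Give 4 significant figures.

Q₀ = 0.04677 vs Keq = 67.35 ⇒ Q<K, forward
Step 1:
                  J         X
  Initial     5.527    0.2585
  Change     -5.442     5.442
  Equil     0.08465     5.701
  solve Keq expr → x = 5.442; check Q = 67.35
Then change container volume by factor 0.5 (V_new/V_old).
Step 2:
                  J         X
  Initial    0.1693      11.4
  Change          0         0
  Equil      0.1693      11.4
  solve Keq expr → x = 0; check Q = 67.35
Then remove 0.03407 M of J.
Step 3:
                  J         X
  Initial    0.1352      11.4
  Change    0.03357  -0.03357
  Equil      0.1688     11.37
  solve Keq expr → x = -0.03357; check Q = 67.35

x = -0.03357 M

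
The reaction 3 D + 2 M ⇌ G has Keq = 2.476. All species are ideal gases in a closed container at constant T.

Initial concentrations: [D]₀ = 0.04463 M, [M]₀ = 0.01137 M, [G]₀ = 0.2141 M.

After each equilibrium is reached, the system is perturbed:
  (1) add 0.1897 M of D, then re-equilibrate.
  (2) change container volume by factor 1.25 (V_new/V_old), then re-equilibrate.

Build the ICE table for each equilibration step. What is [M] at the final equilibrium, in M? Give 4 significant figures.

Q₀ = 1.8630e+07 vs Keq = 2.476 ⇒ Q>K, reverse
Step 1:
                  D         M         G
  I         0.04463   0.01137    0.2141
  C          0.4999    0.3333   -0.1666
  E          0.5445    0.3446   0.04747
  solve Keq expr → x = -0.1666; check Q = 2.476
Then add 0.1897 M of D.
Step 2:
                  D         M         G
  I          0.7342    0.3446   0.04747
  C         -0.0631  -0.04207   0.02103
  E          0.6711    0.3026   0.06851
  solve Keq expr → x = 0.02103; check Q = 2.476
Then change container volume by factor 1.25 (V_new/V_old).
Step 3:
                  D         M         G
  I          0.5369     0.242   0.05481
  C         0.05026   0.03351  -0.01675
  E          0.5871    0.2756   0.03805
  solve Keq expr → x = -0.01675; check Q = 2.476

[M]_eq = 0.2756 M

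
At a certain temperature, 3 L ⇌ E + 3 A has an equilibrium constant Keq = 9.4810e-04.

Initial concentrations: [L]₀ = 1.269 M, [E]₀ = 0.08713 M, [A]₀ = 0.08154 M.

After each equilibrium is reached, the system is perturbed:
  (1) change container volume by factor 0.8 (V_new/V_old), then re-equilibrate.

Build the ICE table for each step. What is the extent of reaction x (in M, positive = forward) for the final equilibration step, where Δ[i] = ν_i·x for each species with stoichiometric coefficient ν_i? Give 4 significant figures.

x = -0.004813 M

Q₀ = 2.3115e-05 vs Keq = 9.4810e-04 ⇒ Q<K, forward
Step 1:
                  L         E         A
  Initial     1.269   0.08713   0.08154
  Change    -0.1366   0.04553    0.1366
  Equil       1.132    0.1327    0.2181
  solve Keq expr → x = 0.04553; check Q = 9.4810e-04
Then change container volume by factor 0.8 (V_new/V_old).
Step 2:
                  L         E         A
  Initial     1.416    0.1658    0.2727
  Change    0.01444 -0.004813  -0.01444
  Equil        1.43     0.161    0.2582
  solve Keq expr → x = -0.004813; check Q = 9.4810e-04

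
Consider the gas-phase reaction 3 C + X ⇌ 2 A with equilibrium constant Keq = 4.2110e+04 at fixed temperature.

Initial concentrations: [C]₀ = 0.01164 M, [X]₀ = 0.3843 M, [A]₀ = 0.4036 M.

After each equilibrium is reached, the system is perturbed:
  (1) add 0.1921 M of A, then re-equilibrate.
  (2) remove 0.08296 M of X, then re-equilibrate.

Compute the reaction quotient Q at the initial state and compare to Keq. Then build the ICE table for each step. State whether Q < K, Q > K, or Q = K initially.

Q₀ = 2.6877e+05; Q > K (proceeds reverse)

Q₀ = 2.6877e+05 vs Keq = 4.2110e+04 ⇒ Q>K, reverse
Step 1:
                  C         X         A
  I         0.01164    0.3843    0.4036
  C        0.009662  0.003221 -0.006441
  E          0.0213    0.3875    0.3972
  solve Keq expr → x = -0.003221; check Q = 4.2110e+04
Then add 0.1921 M of A.
Step 2:
                  C         X         A
  I          0.0213    0.3875    0.5893
  C        0.006229  0.002076 -0.004153
  E         0.02753    0.3896    0.5851
  solve Keq expr → x = -0.002076; check Q = 4.2110e+04
Then remove 0.08296 M of X.
Step 3:
                  C         X         A
  I         0.02753    0.3066    0.5851
  C        0.002214 7.3783e-04 -0.001476
  E         0.02974    0.3074    0.5836
  solve Keq expr → x = -7.3783e-04; check Q = 4.2110e+04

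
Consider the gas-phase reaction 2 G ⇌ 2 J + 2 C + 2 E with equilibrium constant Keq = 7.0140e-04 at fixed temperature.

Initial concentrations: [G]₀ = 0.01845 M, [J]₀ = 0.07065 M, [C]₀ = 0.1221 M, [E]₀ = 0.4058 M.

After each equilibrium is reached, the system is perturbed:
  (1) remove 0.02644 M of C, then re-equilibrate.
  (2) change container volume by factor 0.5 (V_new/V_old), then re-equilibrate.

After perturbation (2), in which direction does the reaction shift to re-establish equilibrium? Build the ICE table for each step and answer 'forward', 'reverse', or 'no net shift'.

Direction: reverse

Q₀ = 0.036 vs Keq = 7.0140e-04 ⇒ Q>K, reverse
Step 1:
                   G          J          C          E
  init       0.01845    0.07065     0.1221     0.4058
  Δ          0.03156   -0.03156   -0.03156   -0.03156
  eq         0.05001    0.03909    0.09054     0.3742
  solve Keq expr → x = -0.01578; check Q = 7.0140e-04
Then remove 0.02644 M of C.
Step 2:
                   G          J          C          E
  init       0.05001    0.03909     0.0641     0.3742
  Δ        -0.005505   0.005505   0.005505   0.005505
  eq         0.04451    0.04459     0.0696     0.3797
  solve Keq expr → x = 0.002752; check Q = 7.0140e-04
Then change container volume by factor 0.5 (V_new/V_old).
Step 3:
                   G          J          C          E
  init       0.08901    0.08919     0.1392     0.7595
  Δ          0.04069   -0.04069   -0.04069   -0.04069
  eq          0.1297     0.0485    0.09852     0.7188
  solve Keq expr → x = -0.02034; check Q = 7.0140e-04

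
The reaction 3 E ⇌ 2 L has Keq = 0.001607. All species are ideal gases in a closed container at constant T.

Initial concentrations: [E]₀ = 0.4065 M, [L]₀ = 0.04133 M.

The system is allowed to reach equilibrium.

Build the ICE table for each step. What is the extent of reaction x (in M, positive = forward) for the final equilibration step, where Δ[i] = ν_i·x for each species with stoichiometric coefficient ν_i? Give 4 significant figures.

Q₀ = 0.02543 vs Keq = 0.001607 ⇒ Q>K, reverse
Step 1:
                  E         L
  I          0.4065   0.04133
  C         0.04382  -0.02922
  E          0.4503   0.01211
  solve Keq expr → x = -0.01461; check Q = 0.001607

x = -0.01461 M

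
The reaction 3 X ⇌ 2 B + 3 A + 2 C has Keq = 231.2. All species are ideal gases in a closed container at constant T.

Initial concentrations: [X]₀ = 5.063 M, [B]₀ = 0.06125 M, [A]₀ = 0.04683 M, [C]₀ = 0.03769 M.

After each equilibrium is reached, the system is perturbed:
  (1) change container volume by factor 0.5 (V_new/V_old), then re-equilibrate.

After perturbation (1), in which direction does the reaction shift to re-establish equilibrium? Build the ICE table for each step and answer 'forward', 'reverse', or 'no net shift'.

Direction: reverse

Q₀ = 4.2171e-12 vs Keq = 231.2 ⇒ Q<K, forward
Step 1:
                   X          B          A          C
  I            5.063    0.06125    0.04683    0.03769
  C           -3.373      2.249      3.373      2.249
  E             1.69       2.31       3.42      2.286
  solve Keq expr → x = 1.124; check Q = 231.2
Then change container volume by factor 0.5 (V_new/V_old).
Step 2:
                   X          B          A          C
  I             3.38       4.62       6.84      4.573
  C            1.472    -0.9814     -1.472    -0.9814
  E            4.852      3.639      5.368      3.591
  solve Keq expr → x = -0.4907; check Q = 231.2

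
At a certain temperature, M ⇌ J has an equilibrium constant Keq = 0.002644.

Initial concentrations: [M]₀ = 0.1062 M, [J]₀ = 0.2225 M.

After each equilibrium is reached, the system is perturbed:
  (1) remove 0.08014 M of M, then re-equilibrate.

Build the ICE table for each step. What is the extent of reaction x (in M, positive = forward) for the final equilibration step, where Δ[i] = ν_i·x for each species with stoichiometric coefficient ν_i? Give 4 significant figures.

Q₀ = 2.095 vs Keq = 0.002644 ⇒ Q>K, reverse
Step 1:
                   M          J
  Initial     0.1062     0.2225
  Change      0.2216    -0.2216
  Equil       0.3278 8.6679e-04
  solve Keq expr → x = -0.2216; check Q = 0.002644
Then remove 0.08014 M of M.
Step 2:
                   M          J
  Initial     0.2477 8.6679e-04
  Change  2.1133e-04 -2.1133e-04
  Equil       0.2479 6.5546e-04
  solve Keq expr → x = -2.1133e-04; check Q = 0.002644

x = -2.1133e-04 M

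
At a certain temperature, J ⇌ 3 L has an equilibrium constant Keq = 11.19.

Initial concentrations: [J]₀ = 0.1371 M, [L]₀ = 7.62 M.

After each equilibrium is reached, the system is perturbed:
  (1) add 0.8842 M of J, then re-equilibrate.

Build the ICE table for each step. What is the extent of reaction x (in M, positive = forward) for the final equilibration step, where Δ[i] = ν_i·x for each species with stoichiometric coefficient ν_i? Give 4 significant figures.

Q₀ = 3227 vs Keq = 11.19 ⇒ Q>K, reverse
Step 1:
                   J          L
  init        0.1371       7.62
  Δ            1.637     -4.912
  eq           1.774      2.708
  solve Keq expr → x = -1.637; check Q = 11.19
Then add 0.8842 M of J.
Step 2:
                   J          L
  init         2.659      2.708
  Δ          -0.1151     0.3453
  eq           2.544      3.053
  solve Keq expr → x = 0.1151; check Q = 11.19

x = 0.1151 M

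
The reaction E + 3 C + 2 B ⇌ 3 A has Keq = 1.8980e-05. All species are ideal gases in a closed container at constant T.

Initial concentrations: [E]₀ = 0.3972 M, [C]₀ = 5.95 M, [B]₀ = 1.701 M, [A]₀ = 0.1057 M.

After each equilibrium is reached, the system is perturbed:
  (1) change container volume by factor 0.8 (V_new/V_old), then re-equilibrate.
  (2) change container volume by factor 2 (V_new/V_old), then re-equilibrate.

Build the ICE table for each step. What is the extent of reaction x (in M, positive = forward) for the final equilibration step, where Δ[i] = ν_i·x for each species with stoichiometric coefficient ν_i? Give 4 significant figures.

x = -0.01891 M

Q₀ = 4.8782e-06 vs Keq = 1.8980e-05 ⇒ Q<K, forward
Step 1:
                  E         C         B         A
  Initial    0.3972      5.95     1.701    0.1057
  Change   -0.01806  -0.05419  -0.03613   0.05419
  Equil      0.3791     5.896     1.665    0.1599
  solve Keq expr → x = 0.01806; check Q = 1.8980e-05
Then change container volume by factor 0.8 (V_new/V_old).
Step 2:
                  E         C         B         A
  Initial    0.4739      7.37     2.081    0.1999
  Change   -0.01454  -0.04363  -0.02908   0.04363
  Equil      0.4594     7.326     2.052    0.2435
  solve Keq expr → x = 0.01454; check Q = 1.8980e-05
Then change container volume by factor 2 (V_new/V_old).
Step 3:
                  E         C         B         A
  Initial    0.2297     3.663     1.026    0.1217
  Change    0.01891   0.05673   0.03782  -0.05673
  Equil      0.2486      3.72     1.064   0.06502
  solve Keq expr → x = -0.01891; check Q = 1.8980e-05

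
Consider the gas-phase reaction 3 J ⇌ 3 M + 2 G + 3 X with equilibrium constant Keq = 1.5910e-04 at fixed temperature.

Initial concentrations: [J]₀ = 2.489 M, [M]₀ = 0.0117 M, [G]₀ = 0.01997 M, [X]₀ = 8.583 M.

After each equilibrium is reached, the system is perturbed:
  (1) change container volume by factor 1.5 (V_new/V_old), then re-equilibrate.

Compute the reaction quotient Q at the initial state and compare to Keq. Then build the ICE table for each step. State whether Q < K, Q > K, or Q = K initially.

Q₀ = 2.6191e-08; Q < K (proceeds forward)

Q₀ = 2.6191e-08 vs Keq = 1.5910e-04 ⇒ Q<K, forward
Step 1:
                   J          M          G          X
  init         2.489     0.0117    0.01997      8.583
  Δ         -0.07642    0.07642    0.05094    0.07642
  eq           2.413    0.08812    0.07091      8.659
  solve Keq expr → x = 0.02547; check Q = 1.5910e-04
Then change container volume by factor 1.5 (V_new/V_old).
Step 2:
                   J          M          G          X
  init         1.608    0.05874    0.04728      5.773
  Δ         -0.03021    0.03021    0.02014    0.03021
  eq           1.578    0.08896    0.06742      5.803
  solve Keq expr → x = 0.01007; check Q = 1.5910e-04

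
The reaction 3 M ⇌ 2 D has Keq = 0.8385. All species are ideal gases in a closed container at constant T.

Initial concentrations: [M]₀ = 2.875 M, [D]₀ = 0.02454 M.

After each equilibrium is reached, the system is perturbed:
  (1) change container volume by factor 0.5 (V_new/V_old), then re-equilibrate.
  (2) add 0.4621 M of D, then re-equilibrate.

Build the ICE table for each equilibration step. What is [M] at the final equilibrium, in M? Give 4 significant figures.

Q₀ = 2.5342e-05 vs Keq = 0.8385 ⇒ Q<K, forward
Step 1:
                  M         D
  init        2.875   0.02454
  Δ          -1.704     1.136
  eq          1.171      1.16
  solve Keq expr → x = 0.568; check Q = 0.8385
Then change container volume by factor 0.5 (V_new/V_old).
Step 2:
                  M         D
  init        2.342     2.321
  Δ         -0.3579    0.2386
  eq          1.984      2.56
  solve Keq expr → x = 0.1193; check Q = 0.8385
Then add 0.4621 M of D.
Step 3:
                  M         D
  init        1.984     3.022
  Δ          0.1748   -0.1165
  eq          2.159     2.905
  solve Keq expr → x = -0.05827; check Q = 0.8385

[M]_eq = 2.159 M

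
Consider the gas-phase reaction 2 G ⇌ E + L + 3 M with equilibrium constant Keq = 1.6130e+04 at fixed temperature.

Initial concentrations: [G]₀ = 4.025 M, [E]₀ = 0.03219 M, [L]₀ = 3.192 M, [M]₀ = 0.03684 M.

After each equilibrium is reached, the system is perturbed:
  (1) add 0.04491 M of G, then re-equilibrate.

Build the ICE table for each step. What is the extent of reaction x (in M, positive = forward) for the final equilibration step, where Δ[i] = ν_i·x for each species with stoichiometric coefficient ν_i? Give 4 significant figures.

x = 0.01889 M

Q₀ = 3.1711e-07 vs Keq = 1.6130e+04 ⇒ Q<K, forward
Step 1:
                  G         E         L         M
  Initial     4.025   0.03219     3.192   0.03684
  Change     -3.704     1.852     1.852     5.556
  Equil       0.321     1.884     5.044     5.593
  solve Keq expr → x = 1.852; check Q = 1.6130e+04
Then add 0.04491 M of G.
Step 2:
                  G         E         L         M
  Initial     0.366     1.884     5.044     5.593
  Change   -0.03778   0.01889   0.01889   0.05666
  Equil      0.3282     1.903     5.063     5.649
  solve Keq expr → x = 0.01889; check Q = 1.6130e+04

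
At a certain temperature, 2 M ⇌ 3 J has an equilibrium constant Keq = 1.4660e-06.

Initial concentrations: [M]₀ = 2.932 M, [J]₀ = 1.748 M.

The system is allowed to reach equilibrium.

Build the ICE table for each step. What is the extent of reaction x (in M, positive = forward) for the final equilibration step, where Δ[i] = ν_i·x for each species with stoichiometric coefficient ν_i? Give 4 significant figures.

x = -0.573 M

Q₀ = 0.6213 vs Keq = 1.4660e-06 ⇒ Q>K, reverse
Step 1:
                    M           J
  I             2.932       1.748
  C             1.146      -1.719
  E             4.078       0.029
  solve Keq expr → x = -0.573; check Q = 1.4660e-06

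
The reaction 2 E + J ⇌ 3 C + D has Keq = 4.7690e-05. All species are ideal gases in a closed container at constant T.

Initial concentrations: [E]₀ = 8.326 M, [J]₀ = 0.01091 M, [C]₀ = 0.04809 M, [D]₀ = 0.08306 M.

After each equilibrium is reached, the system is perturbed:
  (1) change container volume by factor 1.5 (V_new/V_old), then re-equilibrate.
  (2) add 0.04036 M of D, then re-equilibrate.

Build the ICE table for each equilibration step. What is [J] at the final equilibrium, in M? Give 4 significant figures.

[J]_eq = 0.004462 M

Q₀ = 1.2214e-05 vs Keq = 4.7690e-05 ⇒ Q<K, forward
Step 1:
                   E          J          C          D
  Initial      8.326    0.01091    0.04809    0.08306
  Change    -0.00921  -0.004605    0.01382   0.004605
  Equil        8.317   0.006305    0.06191    0.08767
  solve Keq expr → x = 0.004605; check Q = 4.7690e-05
Then change container volume by factor 1.5 (V_new/V_old).
Step 2:
                   E          J          C          D
  Initial      5.545   0.004203    0.04127    0.05844
  Change   -0.001641 -8.2043e-04   0.002461 8.2043e-04
  Equil        5.543   0.003383    0.04373    0.05926
  solve Keq expr → x = 8.2043e-04; check Q = 4.7690e-05
Then add 0.04036 M of D.
Step 3:
                   E          J          C          D
  Initial      5.543   0.003383    0.04373    0.09962
  Change    0.002159   0.001079  -0.003238  -0.001079
  Equil        5.545   0.004462    0.04049    0.09854
  solve Keq expr → x = -0.001079; check Q = 4.7690e-05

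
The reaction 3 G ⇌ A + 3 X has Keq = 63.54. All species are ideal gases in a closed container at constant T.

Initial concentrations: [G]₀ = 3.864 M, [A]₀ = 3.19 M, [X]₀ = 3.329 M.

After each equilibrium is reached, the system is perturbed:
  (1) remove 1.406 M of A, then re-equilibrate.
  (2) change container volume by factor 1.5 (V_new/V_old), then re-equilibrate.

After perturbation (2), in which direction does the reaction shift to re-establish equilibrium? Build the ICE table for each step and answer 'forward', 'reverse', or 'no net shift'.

Direction: forward

Q₀ = 2.04 vs Keq = 63.54 ⇒ Q<K, forward
Step 1:
                    G           A           X
  Initial       3.864        3.19       3.329
  Change       -1.841      0.6138       1.841
  Equil         2.023       3.804        5.17
  solve Keq expr → x = 0.6138; check Q = 63.54
Then remove 1.406 M of A.
Step 2:
                    G           A           X
  Initial       2.023       2.398        5.17
  Change      -0.2033     0.06778      0.2033
  Equil         1.819       2.466       5.374
  solve Keq expr → x = 0.06778; check Q = 63.54
Then change container volume by factor 1.5 (V_new/V_old).
Step 3:
                    G           A           X
  Initial       1.213       1.644       3.582
  Change       -0.112     0.03733       0.112
  Equil         1.101       1.681       3.694
  solve Keq expr → x = 0.03733; check Q = 63.54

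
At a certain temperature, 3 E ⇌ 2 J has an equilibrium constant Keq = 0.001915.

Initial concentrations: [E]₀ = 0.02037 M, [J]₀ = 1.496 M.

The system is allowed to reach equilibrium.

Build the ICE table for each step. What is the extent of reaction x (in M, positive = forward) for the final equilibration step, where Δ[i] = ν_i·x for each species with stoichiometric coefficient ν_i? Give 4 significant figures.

Q₀ = 2.6478e+05 vs Keq = 0.001915 ⇒ Q>K, reverse
Step 1:
                  E         J
  I         0.02037     1.496
  C           2.049    -1.366
  E           2.069    0.1302
  solve Keq expr → x = -0.6829; check Q = 0.001915

x = -0.6829 M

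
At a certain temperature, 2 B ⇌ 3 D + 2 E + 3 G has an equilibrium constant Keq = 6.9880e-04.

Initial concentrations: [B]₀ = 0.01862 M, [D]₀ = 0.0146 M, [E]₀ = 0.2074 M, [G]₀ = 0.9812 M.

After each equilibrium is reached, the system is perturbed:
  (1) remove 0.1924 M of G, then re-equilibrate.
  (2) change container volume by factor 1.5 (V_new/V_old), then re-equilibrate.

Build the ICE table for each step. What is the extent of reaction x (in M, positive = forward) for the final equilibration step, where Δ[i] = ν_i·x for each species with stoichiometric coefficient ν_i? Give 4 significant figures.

x = 0.002182 M

Q₀ = 3.6474e-04 vs Keq = 6.9880e-04 ⇒ Q<K, forward
Step 1:
                   B          D          E          G
  I          0.01862     0.0146     0.2074     0.9812
  C        -0.001578   0.002367   0.001578   0.002367
  E          0.01704    0.01697      0.209     0.9836
  solve Keq expr → x = 7.8890e-04; check Q = 6.9880e-04
Then remove 0.1924 M of G.
Step 2:
                   B          D          E          G
  I          0.01704    0.01697      0.209     0.7912
  C        -0.001692   0.002538   0.001692   0.002538
  E          0.01535     0.0195     0.2107     0.7937
  solve Keq expr → x = 8.4594e-04; check Q = 6.9880e-04
Then change container volume by factor 1.5 (V_new/V_old).
Step 3:
                   B          D          E          G
  I          0.01023      0.013     0.1404     0.5291
  C        -0.004363   0.006545   0.004363   0.006545
  E          0.00587    0.01955     0.1448     0.5357
  solve Keq expr → x = 0.002182; check Q = 6.9880e-04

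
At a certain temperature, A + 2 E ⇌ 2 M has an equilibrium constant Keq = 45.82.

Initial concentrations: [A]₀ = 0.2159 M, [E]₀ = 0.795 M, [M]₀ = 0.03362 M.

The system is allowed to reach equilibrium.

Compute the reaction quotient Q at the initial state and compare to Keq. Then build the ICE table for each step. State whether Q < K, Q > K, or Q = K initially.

Q₀ = 0.008283 vs Keq = 45.82 ⇒ Q<K, forward
Step 1:
                   A          E          M
  init        0.2159      0.795    0.03362
  Δ          -0.1929    -0.3859     0.3859
  eq         0.02295     0.4091     0.4195
  solve Keq expr → x = 0.1929; check Q = 45.82

Q₀ = 0.008283; Q < K (proceeds forward)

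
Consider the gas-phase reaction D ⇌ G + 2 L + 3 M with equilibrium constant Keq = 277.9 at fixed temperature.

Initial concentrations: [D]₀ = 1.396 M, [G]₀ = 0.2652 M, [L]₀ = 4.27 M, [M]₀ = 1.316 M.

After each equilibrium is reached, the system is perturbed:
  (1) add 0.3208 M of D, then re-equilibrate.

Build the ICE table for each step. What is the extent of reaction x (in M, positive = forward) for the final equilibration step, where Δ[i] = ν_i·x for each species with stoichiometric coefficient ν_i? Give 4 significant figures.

Q₀ = 7.894 vs Keq = 277.9 ⇒ Q<K, forward
Step 1:
                    D           G           L           M
  I             1.396      0.2652        4.27       1.316
  C           -0.4024      0.4024      0.8047       1.207
  E            0.9936      0.6676       5.075       2.523
  solve Keq expr → x = 0.4024; check Q = 277.9
Then add 0.3208 M of D.
Step 2:
                    D           G           L           M
  I             1.314      0.6676       5.075       2.523
  C          -0.04314     0.04314     0.08629      0.1294
  E             1.271      0.7107       5.161       2.653
  solve Keq expr → x = 0.04314; check Q = 277.9

x = 0.04314 M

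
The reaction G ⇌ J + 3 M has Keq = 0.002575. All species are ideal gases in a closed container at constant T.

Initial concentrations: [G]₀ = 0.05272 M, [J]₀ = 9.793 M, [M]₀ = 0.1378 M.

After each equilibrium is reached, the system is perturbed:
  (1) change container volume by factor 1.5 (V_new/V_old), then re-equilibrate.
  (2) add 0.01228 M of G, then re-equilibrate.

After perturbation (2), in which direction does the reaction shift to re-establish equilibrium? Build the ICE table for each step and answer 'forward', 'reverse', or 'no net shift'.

Q₀ = 0.4861 vs Keq = 0.002575 ⇒ Q>K, reverse
Step 1:
                    G           J           M
  Initial     0.05272       9.793      0.1378
  Change      0.03638    -0.03638     -0.1092
  Equil        0.0891       9.757     0.02865
  solve Keq expr → x = -0.03638; check Q = 0.002575
Then change container volume by factor 1.5 (V_new/V_old).
Step 2:
                    G           J           M
  Initial      0.0594       6.504      0.0191
  Change    -0.003017    0.003017    0.009052
  Equil       0.05638       6.507     0.02815
  solve Keq expr → x = 0.003017; check Q = 0.002575
Then add 0.01228 M of G.
Step 3:
                    G           J           M
  Initial     0.06866       6.507     0.02815
  Change  -6.0709e-04  6.0709e-04    0.001821
  Equil       0.06806       6.508     0.02997
  solve Keq expr → x = 6.0709e-04; check Q = 0.002575

Direction: forward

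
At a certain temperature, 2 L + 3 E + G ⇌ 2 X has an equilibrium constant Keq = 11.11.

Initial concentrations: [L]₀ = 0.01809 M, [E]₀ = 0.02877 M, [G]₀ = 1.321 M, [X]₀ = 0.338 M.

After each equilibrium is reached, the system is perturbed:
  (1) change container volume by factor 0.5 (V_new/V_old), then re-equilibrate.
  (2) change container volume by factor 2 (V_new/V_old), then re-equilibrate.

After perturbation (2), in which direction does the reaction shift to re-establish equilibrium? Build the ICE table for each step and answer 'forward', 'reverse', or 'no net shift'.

Q₀ = 1.1098e+07 vs Keq = 11.11 ⇒ Q>K, reverse
Step 1:
                   L          E          G          X
  Initial    0.01809    0.02877      1.321      0.338
  Change      0.1911     0.2866    0.09553    -0.1911
  Equil       0.2092     0.3154      1.417     0.1469
  solve Keq expr → x = -0.09553; check Q = 11.11
Then change container volume by factor 0.5 (V_new/V_old).
Step 2:
                   L          E          G          X
  Initial     0.4183     0.6307      2.833     0.2939
  Change     -0.1373    -0.2059   -0.06864     0.1373
  Equil        0.281     0.4248      2.764     0.4312
  solve Keq expr → x = 0.06864; check Q = 11.11
Then change container volume by factor 2 (V_new/V_old).
Step 3:
                   L          E          G          X
  Initial     0.1405     0.2124      1.382     0.2156
  Change     0.06864      0.103    0.03432   -0.06864
  Equil       0.2092     0.3154      1.417     0.1469
  solve Keq expr → x = -0.03432; check Q = 11.11

Direction: reverse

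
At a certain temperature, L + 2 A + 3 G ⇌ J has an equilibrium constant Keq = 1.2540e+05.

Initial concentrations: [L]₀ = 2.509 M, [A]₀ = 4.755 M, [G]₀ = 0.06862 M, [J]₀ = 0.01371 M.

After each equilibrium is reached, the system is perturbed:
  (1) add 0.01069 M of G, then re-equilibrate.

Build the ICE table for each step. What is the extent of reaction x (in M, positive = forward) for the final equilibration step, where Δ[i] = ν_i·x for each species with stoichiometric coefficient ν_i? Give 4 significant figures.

x = 0.003544 M

Q₀ = 0.748 vs Keq = 1.2540e+05 ⇒ Q<K, forward
Step 1:
                  L         A         G         J
  Initial     2.509     4.755   0.06862   0.01371
  Change    -0.0223  -0.04459  -0.06689    0.0223
  Equil       2.487      4.71  0.001733   0.03601
  solve Keq expr → x = 0.0223; check Q = 1.2540e+05
Then add 0.01069 M of G.
Step 2:
                  L         A         G         J
  Initial     2.487      4.71   0.01242   0.03601
  Change  -0.003544 -0.007088  -0.01063  0.003544
  Equil       2.483     4.703  0.001791   0.03955
  solve Keq expr → x = 0.003544; check Q = 1.2540e+05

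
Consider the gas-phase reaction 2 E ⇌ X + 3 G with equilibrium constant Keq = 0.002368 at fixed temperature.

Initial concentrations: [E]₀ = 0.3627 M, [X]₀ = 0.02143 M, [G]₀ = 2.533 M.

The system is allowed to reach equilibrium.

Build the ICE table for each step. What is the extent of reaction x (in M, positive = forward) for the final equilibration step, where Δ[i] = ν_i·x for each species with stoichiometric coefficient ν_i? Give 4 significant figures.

x = -0.0214 M

Q₀ = 2.647 vs Keq = 0.002368 ⇒ Q>K, reverse
Step 1:
                    E           X           G
  Initial      0.3627     0.02143       2.533
  Change      0.04281     -0.0214    -0.06421
  Equil        0.4055  2.5878e-05       2.469
  solve Keq expr → x = -0.0214; check Q = 0.002368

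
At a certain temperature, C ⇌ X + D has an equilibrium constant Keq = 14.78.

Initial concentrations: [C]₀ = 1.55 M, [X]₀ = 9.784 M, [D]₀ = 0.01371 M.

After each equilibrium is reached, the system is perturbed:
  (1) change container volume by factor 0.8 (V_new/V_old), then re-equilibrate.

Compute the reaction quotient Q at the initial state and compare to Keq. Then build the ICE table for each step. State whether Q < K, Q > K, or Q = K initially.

Q₀ = 0.08654 vs Keq = 14.78 ⇒ Q<K, forward
Step 1:
                  C         X         D
  Initial      1.55     9.784   0.01371
  Change    -0.8941    0.8941    0.8941
  Equil      0.6559     10.68    0.9078
  solve Keq expr → x = 0.8941; check Q = 14.78
Then change container volume by factor 0.8 (V_new/V_old).
Step 2:
                  C         X         D
  Initial    0.8199     13.35     1.135
  Change     0.1039   -0.1039   -0.1039
  Equil      0.9237     13.24     1.031
  solve Keq expr → x = -0.1039; check Q = 14.78

Q₀ = 0.08654; Q < K (proceeds forward)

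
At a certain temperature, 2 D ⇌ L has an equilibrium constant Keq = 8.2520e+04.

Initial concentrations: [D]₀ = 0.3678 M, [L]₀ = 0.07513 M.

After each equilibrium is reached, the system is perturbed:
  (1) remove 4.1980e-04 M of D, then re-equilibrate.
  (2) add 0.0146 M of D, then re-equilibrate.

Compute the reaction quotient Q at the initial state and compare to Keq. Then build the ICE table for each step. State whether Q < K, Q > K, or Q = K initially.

Q₀ = 0.5554; Q < K (proceeds forward)

Q₀ = 0.5554 vs Keq = 8.2520e+04 ⇒ Q<K, forward
Step 1:
                  D         L
  init       0.3678   0.07513
  Δ          -0.366     0.183
  eq       0.001769    0.2581
  solve Keq expr → x = 0.183; check Q = 8.2520e+04
Then remove 4.1980e-04 M of D.
Step 2:
                  D         L
  init     0.001349    0.2581
  Δ       4.1908e-04 -2.0954e-04
  eq       0.001768    0.2579
  solve Keq expr → x = -2.0954e-04; check Q = 8.2520e+04
Then add 0.0146 M of D.
Step 3:
                  D         L
  init      0.01637    0.2579
  Δ        -0.01458  0.007288
  eq       0.001793    0.2652
  solve Keq expr → x = 0.007288; check Q = 8.2520e+04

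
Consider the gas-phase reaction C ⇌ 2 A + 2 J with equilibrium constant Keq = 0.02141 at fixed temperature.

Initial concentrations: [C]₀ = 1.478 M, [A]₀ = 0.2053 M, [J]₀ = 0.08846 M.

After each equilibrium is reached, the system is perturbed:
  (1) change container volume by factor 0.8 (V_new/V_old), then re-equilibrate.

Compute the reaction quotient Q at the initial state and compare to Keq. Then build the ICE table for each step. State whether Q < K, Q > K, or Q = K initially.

Q₀ = 2.2315e-04 vs Keq = 0.02141 ⇒ Q<K, forward
Step 1:
                    C           A           J
  Initial       1.478      0.2053     0.08846
  Change      -0.1345      0.2691      0.2691
  Equil         1.343      0.4744      0.3575
  solve Keq expr → x = 0.1345; check Q = 0.02141
Then change container volume by factor 0.8 (V_new/V_old).
Step 2:
                    C           A           J
  Initial       1.679       0.593      0.4469
  Change        0.038    -0.07599    -0.07599
  Equil         1.717       0.517      0.3709
  solve Keq expr → x = -0.038; check Q = 0.02141

Q₀ = 2.2315e-04; Q < K (proceeds forward)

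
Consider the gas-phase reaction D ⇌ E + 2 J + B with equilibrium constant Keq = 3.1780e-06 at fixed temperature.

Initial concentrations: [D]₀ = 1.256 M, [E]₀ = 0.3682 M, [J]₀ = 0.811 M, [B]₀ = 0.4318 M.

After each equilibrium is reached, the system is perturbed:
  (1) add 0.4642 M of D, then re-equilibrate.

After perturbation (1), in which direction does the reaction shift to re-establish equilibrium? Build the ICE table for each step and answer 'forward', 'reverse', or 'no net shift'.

Direction: forward

Q₀ = 0.08326 vs Keq = 3.1780e-06 ⇒ Q>K, reverse
Step 1:
                   D          E          J          B
  init         1.256     0.3682      0.811     0.4318
  Δ           0.3597    -0.3597    -0.7194    -0.3597
  eq           1.616   0.008492    0.09158    0.07209
  solve Keq expr → x = -0.3597; check Q = 3.1780e-06
Then add 0.4642 M of D.
Step 2:
                   D          E          J          B
  init          2.08   0.008492    0.09158    0.07209
  Δ        -0.001526   0.001526   0.003053   0.001526
  eq           2.078    0.01002    0.09464    0.07362
  solve Keq expr → x = 0.001526; check Q = 3.1780e-06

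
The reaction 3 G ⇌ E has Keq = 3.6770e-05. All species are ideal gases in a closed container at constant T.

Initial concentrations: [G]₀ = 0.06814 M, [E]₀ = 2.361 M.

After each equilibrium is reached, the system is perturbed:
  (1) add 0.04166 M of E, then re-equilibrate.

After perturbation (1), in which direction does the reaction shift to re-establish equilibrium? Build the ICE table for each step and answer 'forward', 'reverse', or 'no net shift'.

Direction: reverse

Q₀ = 7463 vs Keq = 3.6770e-05 ⇒ Q>K, reverse
Step 1:
                    G           E
  I           0.06814       2.361
  C             7.043      -2.348
  E             7.111     0.01322
  solve Keq expr → x = -2.348; check Q = 3.6770e-05
Then add 0.04166 M of E.
Step 2:
                    G           E
  I             7.111     0.05488
  C            0.1229    -0.04096
  E             7.234     0.01392
  solve Keq expr → x = -0.04096; check Q = 3.6770e-05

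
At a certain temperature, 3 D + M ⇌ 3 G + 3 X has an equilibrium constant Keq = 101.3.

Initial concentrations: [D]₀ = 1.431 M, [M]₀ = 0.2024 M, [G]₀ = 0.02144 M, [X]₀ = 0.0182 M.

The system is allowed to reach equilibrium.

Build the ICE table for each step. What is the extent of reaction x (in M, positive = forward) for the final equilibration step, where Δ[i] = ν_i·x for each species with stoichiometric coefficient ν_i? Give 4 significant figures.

Q₀ = 1.0017e-10 vs Keq = 101.3 ⇒ Q<K, forward
Step 1:
                    D           M           G           X
  init          1.431      0.2024     0.02144      0.0182
  Δ           -0.6041     -0.2014      0.6041      0.6041
  eq           0.8269     0.00103      0.6255      0.6223
  solve Keq expr → x = 0.2014; check Q = 101.3

x = 0.2014 M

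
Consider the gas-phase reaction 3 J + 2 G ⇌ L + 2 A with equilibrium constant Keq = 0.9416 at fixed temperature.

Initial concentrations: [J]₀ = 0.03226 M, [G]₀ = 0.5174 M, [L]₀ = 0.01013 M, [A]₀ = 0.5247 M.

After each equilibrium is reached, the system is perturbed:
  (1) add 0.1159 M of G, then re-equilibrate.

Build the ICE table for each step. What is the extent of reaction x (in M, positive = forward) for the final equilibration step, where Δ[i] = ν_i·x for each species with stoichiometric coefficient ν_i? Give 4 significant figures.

Q₀ = 310.3 vs Keq = 0.9416 ⇒ Q>K, reverse
Step 1:
                    J           G           L           A
  I           0.03226      0.5174     0.01013      0.5247
  C           0.02963     0.01975   -0.009877    -0.01975
  E           0.06189      0.5372  2.5263e-04      0.5049
  solve Keq expr → x = -0.009877; check Q = 0.9416
Then add 0.1159 M of G.
Step 2:
                    J           G           L           A
  I           0.06189      0.6531  2.5263e-04      0.5049
  C       -3.4210e-04 -2.2807e-04  1.1403e-04  2.2807e-04
  E           0.06155      0.6528  3.6666e-04      0.5052
  solve Keq expr → x = 1.1403e-04; check Q = 0.9416

x = 1.1403e-04 M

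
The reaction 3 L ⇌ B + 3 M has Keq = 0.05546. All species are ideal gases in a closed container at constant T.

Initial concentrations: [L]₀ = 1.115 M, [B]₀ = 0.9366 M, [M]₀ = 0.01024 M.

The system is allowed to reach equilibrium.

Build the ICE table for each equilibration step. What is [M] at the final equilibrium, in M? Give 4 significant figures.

[M]_eq = 0.308 M

Q₀ = 7.2549e-07 vs Keq = 0.05546 ⇒ Q<K, forward
Step 1:
                   L          B          M
  I            1.115     0.9366    0.01024
  C          -0.2978    0.09926     0.2978
  E           0.8172      1.036      0.308
  solve Keq expr → x = 0.09926; check Q = 0.05546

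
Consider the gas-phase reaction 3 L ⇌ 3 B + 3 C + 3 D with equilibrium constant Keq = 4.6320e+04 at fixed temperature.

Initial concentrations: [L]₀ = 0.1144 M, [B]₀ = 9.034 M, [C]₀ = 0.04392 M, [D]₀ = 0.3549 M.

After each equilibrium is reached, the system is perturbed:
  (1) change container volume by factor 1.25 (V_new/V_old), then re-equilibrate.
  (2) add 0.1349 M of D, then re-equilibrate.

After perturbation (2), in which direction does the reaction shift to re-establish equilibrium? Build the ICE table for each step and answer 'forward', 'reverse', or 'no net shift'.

Q₀ = 1.865 vs Keq = 4.6320e+04 ⇒ Q<K, forward
Step 1:
                   L          B          C          D
  Initial     0.1144      9.034    0.04392     0.3549
  Change    -0.09805    0.09805    0.09805    0.09805
  Equil      0.01635      9.132      0.142     0.4529
  solve Keq expr → x = 0.03268; check Q = 4.6320e+04
Then change container volume by factor 1.25 (V_new/V_old).
Step 2:
                   L          B          C          D
  Initial    0.01308      7.306     0.1136     0.3624
  Change   -0.004285   0.004285   0.004285   0.004285
  Equil     0.008796       7.31     0.1179     0.3666
  solve Keq expr → x = 0.001428; check Q = 4.6320e+04
Then add 0.1349 M of D.
Step 3:
                   L          B          C          D
  Initial   0.008796       7.31     0.1179     0.5015
  Change    0.002871  -0.002871  -0.002871  -0.002871
  Equil      0.01167      7.307      0.115     0.4987
  solve Keq expr → x = -9.5710e-04; check Q = 4.6320e+04

Direction: reverse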